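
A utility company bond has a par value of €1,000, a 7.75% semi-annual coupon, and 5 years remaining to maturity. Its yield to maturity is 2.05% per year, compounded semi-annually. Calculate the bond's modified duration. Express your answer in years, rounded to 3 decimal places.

4.294 years

Periodic yield y = 0.01025. First find Macaulay duration:
  t   CF        PV=CF/(1+0.01025)^t    t·PV
  1        38.75        38.3568        38.3568
  2        38.75        37.9677        75.9353
  3        38.75        37.5825       112.7474
  4        38.75        37.2011       148.8046
  5        38.75        36.8237       184.1185
  6        38.75        36.4501       218.7005
  7        38.75        36.0803       252.5618
  8        38.75        35.7142       285.7135
  9        38.75        35.3518       318.1665
  10    1,038.75       938.0423     9,380.4235
  Σ                  1,269.5705    11,015.5285
P = 1,269.5705; Macaulay duration = 11,015.5285 / 1,269.5705 = 8.67658 half-year periods = 4.33829 years.
Modified duration = D_Mac / (1 + y) = 4.33829 / 1.01025 = 4.29427 years.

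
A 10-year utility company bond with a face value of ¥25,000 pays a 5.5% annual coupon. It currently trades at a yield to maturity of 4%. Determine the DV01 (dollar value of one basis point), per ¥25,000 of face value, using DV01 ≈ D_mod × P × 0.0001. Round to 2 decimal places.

Periodic yield y = 0.04.
  t   CF        PV=CF/(1+0.04)^t    t·PV
  1     1,375.00     1,322.1154     1,322.1154
  2     1,375.00     1,271.2648     2,542.5296
  3     1,375.00     1,222.3700     3,667.1100
  4     1,375.00     1,175.3558     4,701.4231
  5     1,375.00     1,130.1498     5,650.7489
  6     1,375.00     1,086.6825     6,520.0948
  7     1,375.00     1,044.8870     7,314.2090
  8     1,375.00     1,004.6990     8,037.5923
  9     1,375.00       966.0568     8,694.5109
  10   26,375.00    17,818.0050   178,180.0495
  Σ                 28,041.5859   226,630.3833
P = 28,041.5859; D_Mac = 8.08194 yrs; D_mod = 7.77110 yrs.
DV01 ≈ 7.77110 × 28,041.5859 × 0.0001 = 21.791383.

¥21.79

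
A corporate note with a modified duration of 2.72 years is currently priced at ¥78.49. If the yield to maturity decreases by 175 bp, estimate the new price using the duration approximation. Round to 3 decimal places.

Duration approximation: ΔP/P ≈ -D_mod · Δy = -2.72 × (-0.0175) = +0.047600.
New price ≈ 78.49 × (1 + 0.047600) = 82.226124.

¥82.226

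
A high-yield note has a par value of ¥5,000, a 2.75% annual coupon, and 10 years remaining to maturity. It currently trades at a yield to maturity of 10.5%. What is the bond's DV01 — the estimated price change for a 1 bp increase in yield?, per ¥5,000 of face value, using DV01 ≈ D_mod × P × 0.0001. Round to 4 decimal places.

Periodic yield y = 0.105.
  t   CF        PV=CF/(1+0.105)^t    t·PV
  1       137.50       124.4344       124.4344
  2       137.50       112.6103       225.2206
  3       137.50       101.9098       305.7293
  4       137.50        92.2260       368.9042
  5       137.50        83.4625       417.3124
  6       137.50        75.5317       453.1900
  7       137.50        68.3544       478.4811
  8       137.50        61.8592       494.8738
  9       137.50        55.9812       503.8308
  10    5,137.50     1,892.9060    18,929.0603
  Σ                  2,669.2756    22,301.0369
P = 2,669.2756; D_Mac = 8.35472 yrs; D_mod = 7.56083 yrs.
DV01 ≈ 7.56083 × 2,669.2756 × 0.0001 = 2.018193.

¥2.0182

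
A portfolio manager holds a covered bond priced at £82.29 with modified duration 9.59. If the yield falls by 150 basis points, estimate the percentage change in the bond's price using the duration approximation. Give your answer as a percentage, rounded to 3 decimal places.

Duration approximation: ΔP/P ≈ -D_mod · Δy = -9.59 × (-0.015) = +0.143850.
As a percentage: +14.3850%.

+14.385%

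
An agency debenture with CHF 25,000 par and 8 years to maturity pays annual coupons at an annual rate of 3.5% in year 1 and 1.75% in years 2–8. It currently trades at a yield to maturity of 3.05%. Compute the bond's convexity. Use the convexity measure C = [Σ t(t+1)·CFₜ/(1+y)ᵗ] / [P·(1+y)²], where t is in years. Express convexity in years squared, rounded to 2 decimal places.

With y = 0.0305:
  t   CF        PV=CF/(1+0.0305)^t    t·PV        t(t+1)·PV
  1       875.00       849.1024       849.1024       1,698.2048
  2       437.50       411.9856       823.9713       2,471.9138
  3       437.50       399.7920     1,199.3759       4,797.5037
  4       437.50       387.9592     1,551.8369       7,759.1843
  5       437.50       376.4767     1,882.3834      11,294.3003
  6       437.50       365.3340     2,192.0039      15,344.0276
  7       437.50       354.5211     2,481.6477      19,853.1814
  8    25,437.50    20,002.7846   160,022.2766   1,440,200.4891
  Σ                 23,147.9555   171,002.5980   1,503,418.8050
P = 23,147.9555.
Convexity = Σ t(t+1)·PV / [P·(1+y)²] = 1,503,418.8050 / (23,147.9555 × 1.061930) = 61.16054.

61.16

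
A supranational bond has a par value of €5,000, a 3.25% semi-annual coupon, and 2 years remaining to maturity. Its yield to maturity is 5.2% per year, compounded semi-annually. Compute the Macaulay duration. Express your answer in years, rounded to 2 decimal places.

Periodic yield y = 0.026. Discount each cash flow and weight by its period:
  t   CF        PV=CF/(1+0.026)^t    t·PV
  1        81.25        79.1910        79.1910
  2        81.25        77.1842       154.3685
  3        81.25        75.2283       225.6849
  4     5,081.25     4,585.4411    18,341.7644
  Σ                  4,817.0447    18,801.0089
Price P = Σ PV = 4,817.0447.
Macaulay duration = Σ(t·PV) / P = 18,801.0089 / 4,817.0447 = 3.90302 half-year periods.
In years: 3.90302 / 2 = 1.95151 years.

1.95 years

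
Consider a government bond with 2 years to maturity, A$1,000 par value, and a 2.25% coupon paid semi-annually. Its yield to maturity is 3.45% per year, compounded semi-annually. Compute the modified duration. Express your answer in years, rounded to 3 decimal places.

1.933 years

Periodic yield y = 0.01725. First find Macaulay duration:
  t   CF        PV=CF/(1+0.01725)^t    t·PV
  1        11.25        11.0592        11.0592
  2        11.25        10.8717        21.7434
  3        11.25        10.6873        32.0620
  4     1,011.25       944.3821     3,777.5283
  Σ                    977.0003     3,842.3930
P = 977.0003; Macaulay duration = 3,842.3930 / 977.0003 = 3.93285 half-year periods = 1.96642 years.
Modified duration = D_Mac / (1 + y) = 1.96642 / 1.01725 = 1.93308 years.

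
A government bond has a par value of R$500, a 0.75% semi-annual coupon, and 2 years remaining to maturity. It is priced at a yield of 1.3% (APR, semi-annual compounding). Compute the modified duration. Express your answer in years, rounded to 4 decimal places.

1.9759 years

Periodic yield y = 0.0065. First find Macaulay duration:
  t   CF        PV=CF/(1+0.0065)^t    t·PV
  1        1.875         1.8629         1.8629
  2        1.875         1.8509         3.7017
  3        1.875         1.8389         5.5167
  4      501.875       489.0356     1,956.1423
  Σ                    494.5882     1,967.2236
P = 494.5882; Macaulay duration = 1,967.2236 / 494.5882 = 3.97750 half-year periods = 1.98875 years.
Modified duration = D_Mac / (1 + y) = 1.98875 / 1.0065 = 1.97591 years.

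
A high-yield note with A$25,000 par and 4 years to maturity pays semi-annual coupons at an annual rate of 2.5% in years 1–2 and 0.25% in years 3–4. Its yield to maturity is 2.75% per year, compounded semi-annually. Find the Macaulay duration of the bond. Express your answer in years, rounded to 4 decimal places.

Periodic yield y = 0.01375. Discount each cash flow and weight by its period:
  t   CF        PV=CF/(1+0.01375)^t    t·PV
  1       312.50       308.2614       308.2614
  2       312.50       304.0803       608.1606
  3       312.50       299.9559       899.8677
  4       312.50       295.8875     1,183.5498
  5        31.25        29.1874       145.9371
  6        31.25        28.7915       172.7492
  7        31.25        28.4010       198.8071
  8    25,031.25    22,440.6587   179,525.2694
  Σ                 23,735.2237   183,042.6024
Price P = Σ PV = 23,735.2237.
Macaulay duration = Σ(t·PV) / P = 183,042.6024 / 23,735.2237 = 7.71185 half-year periods.
In years: 7.71185 / 2 = 3.85593 years.

3.8559 years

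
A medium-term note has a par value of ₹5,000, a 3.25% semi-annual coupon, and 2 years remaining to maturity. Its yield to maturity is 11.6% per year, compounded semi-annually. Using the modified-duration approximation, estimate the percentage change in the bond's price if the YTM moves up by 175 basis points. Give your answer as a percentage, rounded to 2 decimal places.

Periodic yield y = 0.058. Modified duration first:
  t   CF        PV=CF/(1+0.058)^t    t·PV
  1        81.25        76.7958        76.7958
  2        81.25        72.5859       145.1717
  3        81.25        68.6067       205.8200
  4     5,081.25     4,055.3458    16,221.3832
  Σ                  4,273.3342    16,649.1708
P = 4,273.3342; D_Mac = 3.89606 half-year periods = 1.94803 yrs; D_mod = 1.94803/(1+0.058) = 1.84124 yrs.
ΔP/P ≈ -D_mod · Δy = -1.84124 × (+0.0175) = -0.032222 = -3.2222%.

-3.22%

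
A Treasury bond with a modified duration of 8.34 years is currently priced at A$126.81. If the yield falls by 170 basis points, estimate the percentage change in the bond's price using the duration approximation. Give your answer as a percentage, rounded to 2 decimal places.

+14.18%

Duration approximation: ΔP/P ≈ -D_mod · Δy = -8.34 × (-0.017) = +0.141780.
As a percentage: +14.1780%.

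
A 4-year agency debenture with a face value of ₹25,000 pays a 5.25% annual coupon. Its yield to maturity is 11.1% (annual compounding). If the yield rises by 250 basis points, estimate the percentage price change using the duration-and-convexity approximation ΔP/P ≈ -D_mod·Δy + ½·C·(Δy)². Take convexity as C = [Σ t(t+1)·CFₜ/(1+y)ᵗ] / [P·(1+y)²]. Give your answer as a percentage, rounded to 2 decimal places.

-7.82%

With y = 0.111:
  t   CF        PV=CF/(1+0.111)^t    t·PV        t(t+1)·PV
  1     1,312.50     1,181.3681     1,181.3681       2,362.7363
  2     1,312.50     1,063.3377     2,126.6753       6,380.0259
  3     1,312.50       957.0996     2,871.2988      11,485.1952
  4    26,312.50    17,270.5384    69,082.1537     345,410.7686
  Σ                 20,472.3438    75,261.4960     365,638.7260
P = 20,472.3438; D_Mac = 3.67625 yrs; D_mod = 3.30896 yrs; C = 14.46960.
Duration effect: -3.30896 × (+0.025) = -0.082724
Convexity effect: 0.5 × 14.46960 × (0.025)² = +0.0045217
ΔP/P ≈ -0.082724 + 0.0045217 = -0.078202 = -7.8202%.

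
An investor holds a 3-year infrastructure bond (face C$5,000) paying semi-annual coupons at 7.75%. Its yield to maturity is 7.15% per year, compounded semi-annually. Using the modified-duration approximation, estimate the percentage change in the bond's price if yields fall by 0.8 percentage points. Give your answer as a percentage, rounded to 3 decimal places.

Periodic yield y = 0.03575. Modified duration first:
  t   CF        PV=CF/(1+0.03575)^t    t·PV
  1       193.75       187.0625       187.0625
  2       193.75       180.6059       361.2117
  3       193.75       174.3721       523.1162
  4       193.75       168.3534       673.4137
  5       193.75       162.5425       812.7126
  6     5,193.75     4,206.7954    25,240.7723
  Σ                  5,079.7318    27,798.2890
P = 5,079.7318; D_Mac = 5.47239 half-year periods = 2.73620 yrs; D_mod = 2.73620/(1+0.03575) = 2.64175 yrs.
ΔP/P ≈ -D_mod · Δy = -2.64175 × (-0.008) = +0.021134 = +2.1134%.

+2.113%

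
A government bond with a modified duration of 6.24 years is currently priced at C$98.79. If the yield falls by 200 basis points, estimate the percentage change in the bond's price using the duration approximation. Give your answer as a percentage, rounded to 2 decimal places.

Duration approximation: ΔP/P ≈ -D_mod · Δy = -6.24 × (-0.02) = +0.124800.
As a percentage: +12.4800%.

+12.48%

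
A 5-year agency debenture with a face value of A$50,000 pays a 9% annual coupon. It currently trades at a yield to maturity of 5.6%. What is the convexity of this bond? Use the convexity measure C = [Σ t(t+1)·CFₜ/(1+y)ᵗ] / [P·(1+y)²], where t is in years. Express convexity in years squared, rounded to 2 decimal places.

21.87

With y = 0.056:
  t   CF        PV=CF/(1+0.056)^t    t·PV        t(t+1)·PV
  1     4,500.00     4,261.3636     4,261.3636       8,522.7273
  2     4,500.00     4,035.3822     8,070.7645      24,212.2934
  3     4,500.00     3,821.3847    11,464.1541      45,856.6163
  4     4,500.00     3,618.7355    14,474.9420      72,374.7100
  5    54,500.00    41,502.7535   207,513.7677   1,245,082.6060
  Σ                 57,239.6196   245,784.9918   1,396,048.9530
P = 57,239.6196.
Convexity = Σ t(t+1)·PV / [P·(1+y)²] = 1,396,048.9530 / (57,239.6196 × 1.115136) = 21.87137.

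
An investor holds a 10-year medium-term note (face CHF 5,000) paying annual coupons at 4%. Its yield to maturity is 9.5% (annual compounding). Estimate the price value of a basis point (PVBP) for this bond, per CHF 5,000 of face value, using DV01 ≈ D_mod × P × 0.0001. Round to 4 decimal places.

CHF 2.3886

Periodic yield y = 0.095.
  t   CF        PV=CF/(1+0.095)^t    t·PV
  1       200.00       182.6484       182.6484
  2       200.00       166.8022       333.6044
  3       200.00       152.3308       456.9923
  4       200.00       139.1149       556.4594
  5       200.00       127.0455       635.2277
  6       200.00       116.0233       696.1399
  7       200.00       105.9574       741.7016
  8       200.00        96.7647       774.1178
  9       200.00        88.3696       795.3265
  10    5,200.00     2,098.2738    20,982.7377
  Σ                  3,273.3305    26,154.9556
P = 3,273.3305; D_Mac = 7.99032 yrs; D_mod = 7.29710 yrs.
DV01 ≈ 7.29710 × 3,273.3305 × 0.0001 = 2.388580.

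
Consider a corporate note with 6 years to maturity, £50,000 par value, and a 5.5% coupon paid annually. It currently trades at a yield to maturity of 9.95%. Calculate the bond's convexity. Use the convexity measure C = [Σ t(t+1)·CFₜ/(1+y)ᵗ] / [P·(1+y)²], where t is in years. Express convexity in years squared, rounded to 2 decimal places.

28.46

With y = 0.0995:
  t   CF        PV=CF/(1+0.0995)^t    t·PV        t(t+1)·PV
  1     2,750.00     2,501.1369     2,501.1369       5,002.2738
  2     2,750.00     2,274.7948     4,549.5896      13,648.7688
  3     2,750.00     2,068.9357     6,206.8071      24,827.2284
  4     2,750.00     1,881.7060     7,526.8238      37,634.1191
  5     2,750.00     1,711.4197     8,557.0985      51,342.5908
  6    52,750.00    29,857.3364   179,144.0186   1,254,008.1302
  Σ                 40,295.3295   208,485.4744   1,386,463.1110
P = 40,295.3295.
Convexity = Σ t(t+1)·PV / [P·(1+y)²] = 1,386,463.1110 / (40,295.3295 × 1.208900) = 28.46185.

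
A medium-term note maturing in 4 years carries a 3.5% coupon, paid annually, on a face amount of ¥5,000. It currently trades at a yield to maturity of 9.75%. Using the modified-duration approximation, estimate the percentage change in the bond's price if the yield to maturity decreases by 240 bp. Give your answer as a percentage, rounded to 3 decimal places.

+8.255%

Periodic yield y = 0.0975. Modified duration first:
  t   CF        PV=CF/(1+0.0975)^t    t·PV
  1       175.00       159.4533       159.4533
  2       175.00       145.2877       290.5755
  3       175.00       132.3806       397.1419
  4     5,175.00     3,566.9107    14,267.6429
  Σ                  4,004.0324    15,114.8136
P = 4,004.0324; D_Mac = 3.77490 yrs; D_mod = 3.77490/(1+0.0975) = 3.43954 yrs.
ΔP/P ≈ -D_mod · Δy = -3.43954 × (-0.024) = +0.082549 = +8.2549%.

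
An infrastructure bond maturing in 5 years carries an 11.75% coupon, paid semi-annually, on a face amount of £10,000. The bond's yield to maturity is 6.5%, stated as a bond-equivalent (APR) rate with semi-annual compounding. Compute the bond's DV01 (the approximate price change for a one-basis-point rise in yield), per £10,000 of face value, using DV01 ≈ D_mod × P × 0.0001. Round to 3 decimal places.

Periodic yield y = 0.0325.
  t   CF        PV=CF/(1+0.0325)^t    t·PV
  1       587.50       569.0073       569.0073
  2       587.50       551.0966     1,102.1932
  3       587.50       533.7498     1,601.2493
  4       587.50       516.9489     2,067.7957
  5       587.50       500.6769     2,503.3846
  6       587.50       484.9171     2,909.5027
  7       587.50       469.6534     3,287.5736
  8       587.50       454.8701     3,638.9608
  9       587.50       440.5522     3,964.9694
  10   10,587.50     7,689.4065    76,894.0649
  Σ                 12,210.8787    98,538.7014
P = 12,210.8787; D_Mac = 8.06975 half-year periods = 4.03487 yrs; D_mod = 3.90787 yrs.
DV01 ≈ 3.90787 × 12,210.8787 × 0.0001 = 4.771850.

£4.772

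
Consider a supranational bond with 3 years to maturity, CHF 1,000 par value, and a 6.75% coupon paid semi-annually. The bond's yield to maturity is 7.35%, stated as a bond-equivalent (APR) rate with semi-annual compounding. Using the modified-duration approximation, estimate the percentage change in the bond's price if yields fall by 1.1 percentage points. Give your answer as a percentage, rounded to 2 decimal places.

Periodic yield y = 0.03675. Modified duration first:
  t   CF        PV=CF/(1+0.03675)^t    t·PV
  1        33.75        32.5537        32.5537
  2        33.75        31.3997        62.7994
  3        33.75        30.2867        90.8600
  4        33.75        29.2131       116.8524
  5        33.75        28.1776       140.8879
  6     1,033.75       832.4751     4,994.8507
  Σ                    984.1058     5,438.8040
P = 984.1058; D_Mac = 5.52665 half-year periods = 2.76332 yrs; D_mod = 2.76332/(1+0.03675) = 2.66537 yrs.
ΔP/P ≈ -D_mod · Δy = -2.66537 × (-0.011) = +0.029319 = +2.9319%.

+2.93%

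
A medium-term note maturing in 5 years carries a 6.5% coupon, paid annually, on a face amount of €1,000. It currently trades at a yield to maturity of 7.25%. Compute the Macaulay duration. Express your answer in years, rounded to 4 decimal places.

Periodic yield y = 0.0725. Discount each cash flow and weight by its year:
  t   CF        PV=CF/(1+0.0725)^t    t·PV
  1        65.00        60.6061        60.6061
  2        65.00        56.5091       113.0183
  3        65.00        52.6892       158.0675
  4        65.00        49.1274       196.5098
  5     1,065.00       750.5214     3,752.6072
  Σ                    969.4533     4,280.8089
Price P = Σ PV = 969.4533.
Macaulay duration = Σ(t·PV) / P = 4,280.8089 / 969.4533 = 4.41569 years.

4.4157 years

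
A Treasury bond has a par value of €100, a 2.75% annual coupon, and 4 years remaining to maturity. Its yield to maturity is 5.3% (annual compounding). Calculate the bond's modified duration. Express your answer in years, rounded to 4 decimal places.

Periodic yield y = 0.053. First find Macaulay duration:
  t   CF        PV=CF/(1+0.053)^t    t·PV
  1         2.75         2.6116         2.6116
  2         2.75         2.4801         4.9603
  3         2.75         2.3553         7.0659
  4       102.75        83.5735       334.2938
  Σ                     91.0205       348.9316
P = 91.0205; Macaulay duration = 348.9316 / 91.0205 = 3.83355 years.
Modified duration = D_Mac / (1 + y) = 3.83355 / 1.053 = 3.64060 years.

3.6406 years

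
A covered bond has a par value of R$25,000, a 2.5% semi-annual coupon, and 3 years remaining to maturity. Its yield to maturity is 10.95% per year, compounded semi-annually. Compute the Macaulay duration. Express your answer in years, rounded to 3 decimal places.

Periodic yield y = 0.05475. Discount each cash flow and weight by its period:
  t   CF        PV=CF/(1+0.05475)^t    t·PV
  1       312.50       296.2787       296.2787
  2       312.50       280.8995       561.7990
  3       312.50       266.3186       798.9557
  4       312.50       252.4945     1,009.9779
  5       312.50       239.3880     1,196.9399
  6    25,312.50    18,383.9079   110,303.4476
  Σ                 19,719.2872   114,167.3988
Price P = Σ PV = 19,719.2872.
Macaulay duration = Σ(t·PV) / P = 114,167.3988 / 19,719.2872 = 5.78963 half-year periods.
In years: 5.78963 / 2 = 2.89482 years.

2.895 years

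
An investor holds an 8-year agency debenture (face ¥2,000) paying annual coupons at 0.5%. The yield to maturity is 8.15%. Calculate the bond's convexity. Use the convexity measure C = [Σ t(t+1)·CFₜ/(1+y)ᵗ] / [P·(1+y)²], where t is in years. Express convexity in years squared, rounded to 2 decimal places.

59.56

With y = 0.0815:
  t   CF        PV=CF/(1+0.0815)^t    t·PV        t(t+1)·PV
  1        10.00         9.2464         9.2464          18.4928
  2        10.00         8.5496        17.0992          51.2977
  3        10.00         7.9053        23.7160          94.8641
  4        10.00         7.3096        29.2384         146.1921
  5        10.00         6.7588        33.7938         202.7630
  6        10.00         6.2494        37.4966         262.4763
  7        10.00         5.7785        40.4494         323.5954
  8     2,010.00     1,073.9495     8,591.5961      77,324.3653
  Σ                  1,125.7472     8,782.6361      78,424.0467
P = 1,125.7472.
Convexity = Σ t(t+1)·PV / [P·(1+y)²] = 78,424.0467 / (1,125.7472 × 1.169642) = 59.56009.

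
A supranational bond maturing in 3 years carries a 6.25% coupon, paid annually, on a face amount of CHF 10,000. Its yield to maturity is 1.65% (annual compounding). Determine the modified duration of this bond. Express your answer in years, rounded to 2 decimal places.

2.79 years

Periodic yield y = 0.0165. First find Macaulay duration:
  t   CF        PV=CF/(1+0.0165)^t    t·PV
  1       625.00       614.8549       614.8549
  2       625.00       604.8745     1,209.7489
  3    10,625.00    10,115.9527    30,347.8581
  Σ                 11,335.6821    32,172.4619
P = 11,335.6821; Macaulay duration = 32,172.4619 / 11,335.6821 = 2.83816 years.
Modified duration = D_Mac / (1 + y) = 2.83816 / 1.0165 = 2.79209 years.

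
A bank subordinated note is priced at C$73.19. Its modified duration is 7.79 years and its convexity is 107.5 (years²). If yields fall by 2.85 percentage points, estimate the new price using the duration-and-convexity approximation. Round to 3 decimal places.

C$92.635

Duration effect: -D_mod·Δy = -7.79 × (-0.0285) = +0.222015
Convexity effect: ½·C·(Δy)² = 0.5 × 107.5 × (-0.0285)² = +0.0436584375
ΔP/P ≈ +0.222015 + 0.0436584375 = +0.2656734375
New price ≈ 73.19 × (1 + 0.2656734375) = 92.634638890625.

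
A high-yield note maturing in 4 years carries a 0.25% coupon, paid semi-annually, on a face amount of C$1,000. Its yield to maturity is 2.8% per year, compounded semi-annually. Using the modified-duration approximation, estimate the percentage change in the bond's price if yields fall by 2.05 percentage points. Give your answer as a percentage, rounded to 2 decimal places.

+8.05%

Periodic yield y = 0.014. Modified duration first:
  t   CF        PV=CF/(1+0.014)^t    t·PV
  1         1.25         1.2327         1.2327
  2         1.25         1.2157         2.4314
  3         1.25         1.1989         3.5968
  4         1.25         1.1824         4.7295
  5         1.25         1.1661         5.8303
  6         1.25         1.1500         6.8998
  7         1.25         1.1341         7.9386
  8     1,001.25       895.8574     7,166.8593
  Σ                    904.1373     7,199.5184
P = 904.1373; D_Mac = 7.96286 half-year periods = 3.98143 yrs; D_mod = 3.98143/(1+0.014) = 3.92646 yrs.
ΔP/P ≈ -D_mod · Δy = -3.92646 × (-0.0205) = +0.080492 = +8.0492%.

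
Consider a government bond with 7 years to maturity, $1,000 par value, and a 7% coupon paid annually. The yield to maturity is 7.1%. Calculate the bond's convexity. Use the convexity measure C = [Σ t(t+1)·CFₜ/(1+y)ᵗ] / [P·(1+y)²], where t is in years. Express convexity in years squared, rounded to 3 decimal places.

37.475

With y = 0.071:
  t   CF        PV=CF/(1+0.071)^t    t·PV        t(t+1)·PV
  1        70.00        65.3595        65.3595         130.7190
  2        70.00        61.0266       122.0532         366.1595
  3        70.00        56.9809       170.9428         683.7713
  4        70.00        53.2035       212.8140       1,064.0699
  5        70.00        49.6765       248.3823       1,490.2940
  6        70.00        46.3833       278.2995       1,948.0967
  7     1,070.00       661.9992     4,633.9946      37,071.9567
  Σ                    994.6294     5,731.8459      42,755.0670
P = 994.6294.
Convexity = Σ t(t+1)·PV / [P·(1+y)²] = 42,755.0670 / (994.6294 × 1.147041) = 37.47549.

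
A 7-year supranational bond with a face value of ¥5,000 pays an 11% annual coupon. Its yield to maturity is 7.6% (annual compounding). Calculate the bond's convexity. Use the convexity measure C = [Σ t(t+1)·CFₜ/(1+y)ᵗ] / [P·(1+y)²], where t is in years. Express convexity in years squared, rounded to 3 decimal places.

With y = 0.076:
  t   CF        PV=CF/(1+0.076)^t    t·PV        t(t+1)·PV
  1       550.00       511.1524       511.1524       1,022.3048
  2       550.00       475.0487       950.0974       2,850.2923
  3       550.00       441.4951     1,324.4853       5,297.9410
  4       550.00       410.3114     1,641.2457       8,206.2284
  5       550.00       381.3303     1,906.6516      11,439.9095
  6       550.00       354.3962     2,126.3772      14,884.6406
  7     5,550.00     3,323.5872    23,265.1107     186,120.8858
  Σ                  5,897.3214    31,725.1203     229,822.2024
P = 5,897.3214.
Convexity = Σ t(t+1)·PV / [P·(1+y)²] = 229,822.2024 / (5,897.3214 × 1.157776) = 33.65989.

33.660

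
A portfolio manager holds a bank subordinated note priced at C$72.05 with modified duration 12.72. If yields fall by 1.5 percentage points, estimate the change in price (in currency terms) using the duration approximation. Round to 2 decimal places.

+C$13.75

Duration approximation: ΔP/P ≈ -D_mod · Δy = -12.72 × (-0.015) = +0.190800.
ΔP ≈ 72.05 × (+0.190800) = +13.74714.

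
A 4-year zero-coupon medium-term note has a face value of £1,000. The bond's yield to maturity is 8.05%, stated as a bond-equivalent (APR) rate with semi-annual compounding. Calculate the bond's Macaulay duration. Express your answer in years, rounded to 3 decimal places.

4.000 years

A zero-coupon bond has a single cash flow at maturity, so its Macaulay duration equals its maturity: 4 years.
(Equivalently: 8 semi-annual periods ÷ 2 = 4 years.)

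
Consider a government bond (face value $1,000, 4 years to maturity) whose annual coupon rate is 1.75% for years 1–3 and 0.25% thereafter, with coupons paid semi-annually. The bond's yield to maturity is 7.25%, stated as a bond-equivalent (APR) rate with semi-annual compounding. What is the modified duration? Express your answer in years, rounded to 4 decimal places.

3.7306 years

Periodic yield y = 0.03625. First find Macaulay duration:
  t   CF        PV=CF/(1+0.03625)^t    t·PV
  1         8.75         8.4439         8.4439
  2         8.75         8.1485        16.2970
  3         8.75         7.8635        23.5904
  4         8.75         7.5884        30.3536
  5         8.75         7.3229        36.6147
  6         8.75         7.0668        42.4006
  7         1.25         0.9742         6.8196
  8     1,001.25       753.0541     6,024.4328
  Σ                    800.4623     6,188.9526
P = 800.4623; Macaulay duration = 6,188.9526 / 800.4623 = 7.73172 half-year periods = 3.86586 years.
Modified duration = D_Mac / (1 + y) = 3.86586 / 1.03625 = 3.73063 years.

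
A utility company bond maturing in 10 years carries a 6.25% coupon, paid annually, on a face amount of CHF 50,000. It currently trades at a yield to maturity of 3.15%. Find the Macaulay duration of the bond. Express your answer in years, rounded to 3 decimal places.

8.007 years

Periodic yield y = 0.0315. Discount each cash flow and weight by its year:
  t   CF        PV=CF/(1+0.0315)^t    t·PV
  1     3,125.00     3,029.5686     3,029.5686
  2     3,125.00     2,937.0515     5,874.1029
  3     3,125.00     2,847.3596     8,542.0789
  4     3,125.00     2,760.4068    11,041.6273
  5     3,125.00     2,676.1094    13,380.5469
  6     3,125.00     2,594.3862    15,566.3173
  7     3,125.00     2,515.1587    17,606.1110
  8     3,125.00     2,438.3507    19,506.8053
  9     3,125.00     2,363.8882    21,274.9937
  10   53,125.00    38,958.8941   389,588.9407
  Σ                 63,121.1738   505,411.0926
Price P = Σ PV = 63,121.1738.
Macaulay duration = Σ(t·PV) / P = 505,411.0926 / 63,121.1738 = 8.00700 years.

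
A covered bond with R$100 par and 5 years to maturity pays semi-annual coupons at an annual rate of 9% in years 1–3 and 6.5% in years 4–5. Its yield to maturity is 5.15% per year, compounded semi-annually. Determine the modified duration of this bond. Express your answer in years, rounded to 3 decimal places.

Periodic yield y = 0.02575. First find Macaulay duration:
  t   CF        PV=CF/(1+0.02575)^t    t·PV
  1         4.50         4.3870         4.3870
  2         4.50         4.2769         8.5538
  3         4.50         4.1695        12.5086
  4         4.50         4.0649        16.2595
  5         4.50         3.9628        19.8141
  6         4.50         3.8633        23.1801
  7         3.25         2.7201        19.0410
  8         3.25         2.6519        21.2149
  9         3.25         2.5853        23.2676
  10      103.25        80.0709       800.7092
  Σ                    112.7527       948.9359
P = 112.7527; Macaulay duration = 948.9359 / 112.7527 = 8.41608 half-year periods = 4.20804 years.
Modified duration = D_Mac / (1 + y) = 4.20804 / 1.02575 = 4.10240 years.

4.102 years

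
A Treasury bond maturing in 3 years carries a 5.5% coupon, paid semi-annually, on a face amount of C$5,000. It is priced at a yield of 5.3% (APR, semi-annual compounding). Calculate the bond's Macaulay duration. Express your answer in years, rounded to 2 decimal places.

2.81 years

Periodic yield y = 0.0265. Discount each cash flow and weight by its period:
  t   CF        PV=CF/(1+0.0265)^t    t·PV
  1       137.50       133.9503       133.9503
  2       137.50       130.4923       260.9845
  3       137.50       127.1235       381.3705
  4       137.50       123.8417       495.3668
  5       137.50       120.6446       603.2231
  6     5,137.50     4,391.3506    26,348.1036
  Σ                  5,027.4030    28,222.9988
Price P = Σ PV = 5,027.4030.
Macaulay duration = Σ(t·PV) / P = 28,222.9988 / 5,027.4030 = 5.61383 half-year periods.
In years: 5.61383 / 2 = 2.80692 years.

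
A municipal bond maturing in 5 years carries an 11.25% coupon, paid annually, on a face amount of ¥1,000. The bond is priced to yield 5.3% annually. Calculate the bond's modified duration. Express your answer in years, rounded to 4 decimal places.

3.9799 years

Periodic yield y = 0.053. First find Macaulay duration:
  t   CF        PV=CF/(1+0.053)^t    t·PV
  1       112.50       106.8376       106.8376
  2       112.50       101.4602       202.9204
  3       112.50        96.3535       289.0604
  4       112.50        91.5038       366.0151
  5     1,112.50       859.3264     4,296.6321
  Σ                  1,255.4815     5,261.4657
P = 1,255.4815; Macaulay duration = 5,261.4657 / 1,255.4815 = 4.19080 years.
Modified duration = D_Mac / (1 + y) = 4.19080 / 1.053 = 3.97986 years.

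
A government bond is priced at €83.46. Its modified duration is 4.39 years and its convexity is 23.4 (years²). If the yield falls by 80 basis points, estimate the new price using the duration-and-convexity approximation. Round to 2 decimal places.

Duration effect: -D_mod·Δy = -4.39 × (-0.008) = +0.035120
Convexity effect: ½·C·(Δy)² = 0.5 × 23.4 × (-0.008)² = +0.0007488
ΔP/P ≈ +0.035120 + 0.0007488 = +0.0358688
New price ≈ 83.46 × (1 + 0.0358688) = 86.453610048.

€86.45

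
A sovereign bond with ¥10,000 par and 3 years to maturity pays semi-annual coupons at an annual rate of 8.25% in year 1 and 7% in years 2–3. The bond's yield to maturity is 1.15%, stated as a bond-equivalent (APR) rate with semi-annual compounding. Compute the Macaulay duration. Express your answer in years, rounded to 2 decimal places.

2.76 years

Periodic yield y = 0.00575. Discount each cash flow and weight by its period:
  t   CF        PV=CF/(1+0.00575)^t    t·PV
  1       412.50       410.1417       410.1417
  2       412.50       407.7969       815.5937
  3       350.00       344.0313     1,032.0938
  4       350.00       342.0644     1,368.2576
  5       350.00       340.1088     1,700.5439
  6    10,350.00    10,000.0024    60,000.0141
  Σ                 11,844.1453    65,326.6448
Price P = Σ PV = 11,844.1453.
Macaulay duration = Σ(t·PV) / P = 65,326.6448 / 11,844.1453 = 5.51552 half-year periods.
In years: 5.51552 / 2 = 2.75776 years.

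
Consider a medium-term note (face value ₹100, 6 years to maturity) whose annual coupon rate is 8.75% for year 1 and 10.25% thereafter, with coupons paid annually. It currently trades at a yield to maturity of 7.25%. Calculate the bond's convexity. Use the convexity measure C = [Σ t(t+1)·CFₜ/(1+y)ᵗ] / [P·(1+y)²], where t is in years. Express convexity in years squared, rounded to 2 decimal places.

With y = 0.0725:
  t   CF        PV=CF/(1+0.0725)^t    t·PV        t(t+1)·PV
  1         8.75         8.1585         8.1585          16.3170
  2        10.25         8.9111        17.8221          53.4663
  3        10.25         8.3087        24.9260          99.7041
  4        10.25         7.7470        30.9881         154.9404
  5        10.25         7.2233        36.1166         216.6999
  6       110.25        72.4427       434.6564       3,042.5946
  Σ                    112.7913       552.6677       3,583.7223
P = 112.7913.
Convexity = Σ t(t+1)·PV / [P·(1+y)²] = 3,583.7223 / (112.7913 × 1.150256) = 27.62257.

27.62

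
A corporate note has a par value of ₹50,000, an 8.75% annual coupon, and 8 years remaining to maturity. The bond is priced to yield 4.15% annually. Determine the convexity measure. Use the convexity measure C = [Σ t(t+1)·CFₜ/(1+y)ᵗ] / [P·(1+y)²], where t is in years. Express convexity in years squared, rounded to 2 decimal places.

With y = 0.0415:
  t   CF        PV=CF/(1+0.0415)^t    t·PV        t(t+1)·PV
  1     4,375.00     4,200.6721     4,200.6721       8,401.3442
  2     4,375.00     4,033.2905     8,066.5811      24,199.7433
  3     4,375.00     3,872.5785    11,617.7356      46,470.9425
  4     4,375.00     3,718.2703    14,873.0813      74,365.4064
  5     4,375.00     3,570.1107    17,850.5536     107,103.3218
  6     4,375.00     3,427.8548    20,567.1285     143,969.8997
  7     4,375.00     3,291.2672    23,038.8702     184,310.9614
  8    54,375.00    39,275.8032   314,206.4259   2,827,857.8334
  Σ                 65,389.8474   414,421.0484   3,416,679.4527
P = 65,389.8474.
Convexity = Σ t(t+1)·PV / [P·(1+y)²] = 3,416,679.4527 / (65,389.8474 × 1.084722) = 48.16986.

48.17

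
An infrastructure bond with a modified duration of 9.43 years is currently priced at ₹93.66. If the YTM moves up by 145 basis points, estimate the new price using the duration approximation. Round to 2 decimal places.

₹80.85

Duration approximation: ΔP/P ≈ -D_mod · Δy = -9.43 × (+0.0145) = -0.136735.
New price ≈ 93.66 × (1 - 0.136735) = 80.8533999.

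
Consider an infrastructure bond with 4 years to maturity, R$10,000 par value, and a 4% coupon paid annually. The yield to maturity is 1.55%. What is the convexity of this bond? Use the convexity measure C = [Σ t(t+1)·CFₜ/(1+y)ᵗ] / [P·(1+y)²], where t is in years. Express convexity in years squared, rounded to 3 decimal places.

With y = 0.0155:
  t   CF        PV=CF/(1+0.0155)^t    t·PV        t(t+1)·PV
  1       400.00       393.8946       393.8946         787.7893
  2       400.00       387.8825       775.7649       2,327.2947
  3       400.00       381.9620     1,145.8861       4,583.5445
  4    10,400.00     9,779.4319    39,117.7277     195,588.6387
  Σ                 10,943.1711    41,433.2734     203,287.2672
P = 10,943.1711.
Convexity = Σ t(t+1)·PV / [P·(1+y)²] = 203,287.2672 / (10,943.1711 × 1.031240) = 18.01387.

18.014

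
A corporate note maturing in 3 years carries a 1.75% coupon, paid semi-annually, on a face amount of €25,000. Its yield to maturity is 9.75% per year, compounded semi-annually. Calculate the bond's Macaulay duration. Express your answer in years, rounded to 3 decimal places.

Periodic yield y = 0.04875. Discount each cash flow and weight by its period:
  t   CF        PV=CF/(1+0.04875)^t    t·PV
  1       218.75       208.5816       208.5816
  2       218.75       198.8860       397.7719
  3       218.75       189.6410       568.9229
  4       218.75       180.8257       723.3028
  5       218.75       172.4202       862.1011
  6    25,218.75    18,953.6001   113,721.6006
  Σ                 19,903.9546   116,482.2810
Price P = Σ PV = 19,903.9546.
Macaulay duration = Σ(t·PV) / P = 116,482.2810 / 19,903.9546 = 5.85222 half-year periods.
In years: 5.85222 / 2 = 2.92611 years.

2.926 years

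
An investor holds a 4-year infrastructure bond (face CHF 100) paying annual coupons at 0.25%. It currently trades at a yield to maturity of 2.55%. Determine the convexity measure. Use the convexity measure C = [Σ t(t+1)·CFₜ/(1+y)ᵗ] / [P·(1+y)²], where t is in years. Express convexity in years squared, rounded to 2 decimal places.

18.92

With y = 0.0255:
  t   CF        PV=CF/(1+0.0255)^t    t·PV        t(t+1)·PV
  1         0.25         0.2438         0.2438           0.4876
  2         0.25         0.2377         0.4754           1.4263
  3         0.25         0.2318         0.6954           2.7817
  4       100.25        90.6446       362.5782       1,812.8911
  Σ                     91.3579       363.9929       1,817.5867
P = 91.3579.
Convexity = Σ t(t+1)·PV / [P·(1+y)²] = 1,817.5867 / (91.3579 × 1.051650) = 18.91811.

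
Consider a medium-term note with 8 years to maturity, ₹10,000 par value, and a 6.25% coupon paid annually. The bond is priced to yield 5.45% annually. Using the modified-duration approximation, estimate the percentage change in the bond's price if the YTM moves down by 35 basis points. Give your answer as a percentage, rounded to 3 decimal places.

+2.182%

Periodic yield y = 0.0545. Modified duration first:
  t   CF        PV=CF/(1+0.0545)^t    t·PV
  1       625.00       592.6980       592.6980
  2       625.00       562.0654     1,124.1308
  3       625.00       533.0160     1,599.0481
  4       625.00       505.4680     2,021.8721
  5       625.00       479.3438     2,396.7189
  6       625.00       454.5697     2,727.4184
  7       625.00       431.0761     3,017.5326
  8    10,625.00     6,949.5433    55,596.3465
  Σ                 10,507.7803    69,075.7653
P = 10,507.7803; D_Mac = 6.57377 yrs; D_mod = 6.57377/(1+0.0545) = 6.23402 yrs.
ΔP/P ≈ -D_mod · Δy = -6.23402 × (-0.0035) = +0.021819 = +2.1819%.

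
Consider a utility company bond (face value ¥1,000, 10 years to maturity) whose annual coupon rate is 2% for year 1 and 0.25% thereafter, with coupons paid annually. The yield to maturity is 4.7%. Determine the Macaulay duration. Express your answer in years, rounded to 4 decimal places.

Periodic yield y = 0.047. Discount each cash flow and weight by its year:
  t   CF        PV=CF/(1+0.047)^t    t·PV
  1        20.00        19.1022        19.1022
  2         2.50         2.2806         4.5612
  3         2.50         2.1782         6.5346
  4         2.50         2.0804         8.3217
  5         2.50         1.9870         9.9352
  6         2.50         1.8978        11.3870
  7         2.50         1.8126        12.6885
  8         2.50         1.7313        13.8502
  9         2.50         1.6536        14.8820
  10    1,002.50       633.3118     6,333.1178
  Σ                    668.0356     6,434.3805
Price P = Σ PV = 668.0356.
Macaulay duration = Σ(t·PV) / P = 6,434.3805 / 668.0356 = 9.63179 years.

9.6318 years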